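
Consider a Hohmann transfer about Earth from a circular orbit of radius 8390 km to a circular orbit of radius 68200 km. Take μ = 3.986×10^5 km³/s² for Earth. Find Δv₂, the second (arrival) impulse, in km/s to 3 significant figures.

Δv₂ = 1.29 km/s

Semi-major axis of the transfer orbit: a_t = (8390 + 68200)/2 = 38295 km.
On the circular orbit at r = 68200 km, v_c = √(μ/r) = 2.418 km/s.
Vis-viva on the transfer ellipse at r = 68200 km gives v_t = √[μ(2/r − 1/a_t)] = 1.132 km/s.
Δv₂ = |v_t − v_c| = |1.132 − 2.418| = 1.286 km/s.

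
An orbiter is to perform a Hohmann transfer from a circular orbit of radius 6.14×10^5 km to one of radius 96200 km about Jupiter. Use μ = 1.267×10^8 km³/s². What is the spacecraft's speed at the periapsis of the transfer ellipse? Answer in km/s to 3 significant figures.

v = 47.7 km/s

Semi-major axis of the transfer orbit: a_t = (6.140×10^5 + 96200)/2 = 3.551×10^5 km.
The periapsis of the transfer ellipse is at r = 96200 km.
Vis-viva: v = √[μ(2/r − 1/a_t)] = √[1.267×10^8 × (2/96200 − 1/3.551×10^5)] = 47.72 km/s.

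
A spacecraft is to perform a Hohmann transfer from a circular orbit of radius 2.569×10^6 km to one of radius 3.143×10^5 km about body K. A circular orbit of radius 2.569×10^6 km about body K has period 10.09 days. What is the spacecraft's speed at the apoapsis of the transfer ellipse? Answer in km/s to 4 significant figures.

From Kepler's third law T² = 4π²r³/μ at r = 2.569×10^6 km, T = 10.09 days = 10.09 × 86400 s = 8.71776×10^5 s: μ = 4π²r³/T² = 8.80729×10^8 km³/s².
Semi-major axis of the transfer orbit: a_t = (2.569×10^6 + 3.143×10^5)/2 = 1.44165×10^6 km.
At apoapsis, r = 2.569×10^6 km.
From the vis-viva equation, v = √[μ(2/r − 1/a_t)] = 8.645 km/s.

v = 8.645 km/s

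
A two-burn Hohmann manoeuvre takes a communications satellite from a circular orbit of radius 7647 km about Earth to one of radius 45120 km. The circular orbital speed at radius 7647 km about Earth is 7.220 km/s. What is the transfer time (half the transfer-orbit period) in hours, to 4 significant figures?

From the circular-orbit relation v² = μ/r at r = 7647 km: μ = v²r = (7.220)² × 7647 = 3.98626×10^5 km³/s².
Semi-major axis of the transfer orbit: a_t = (7647 + 45120)/2 = 26383.5 km.
Transfer time t = π√(a_t³/μ) = π√((26383.5)³ / 3.98626×10^5) = 21324 s.
Converting: 21324 s ÷ 3600 s/hour = 5.923 hours.

t = 5.923 hours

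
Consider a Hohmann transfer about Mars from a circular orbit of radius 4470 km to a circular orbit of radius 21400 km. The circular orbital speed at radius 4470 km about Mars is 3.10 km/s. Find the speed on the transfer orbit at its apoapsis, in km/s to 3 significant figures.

From the circular-orbit relation v² = μ/r at r = 4470 km: μ = v²r = (3.10)² × 4470 = 42956.7 km³/s².
Semi-major axis of the transfer orbit: a_t = (4470 + 21400)/2 = 12935 km.
At apoapsis, r = 21400 km.
Vis-viva: v = √[μ(2/r − 1/a_t)] = √[42956.7 × (2/21400 − 1/12935)] = 0.8329 km/s.

v = 0.833 km/s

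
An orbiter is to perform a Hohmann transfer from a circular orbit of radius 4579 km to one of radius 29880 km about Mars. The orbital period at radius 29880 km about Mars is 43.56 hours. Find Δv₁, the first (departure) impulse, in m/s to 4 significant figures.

Δv₁ = 969.2 m/s

From Kepler's third law T² = 4π²r³/μ at r = 29880 km, T = 43.56 hours = 43.56 × 3600 s = 1.56816×10^5 s: μ = 4π²r³/T² = 42827.3 km³/s².
Transfer-ellipse semi-major axis a_t = (r₁ + r₂)/2 = (4579 + 29880)/2 = 17229.5 km.
On the circular orbit at r = 4579 km, v_c = √(μ/r) = 3.05826 km/s.
Transfer-orbit speed at the same r (vis-viva, a = a_t): v_t = √[μ(2/r − 1/a_t)] = 4.02744 km/s.
Δv₁ = |v_t − v_c| = |4.02744 − 3.05826| = 0.9692 km/s.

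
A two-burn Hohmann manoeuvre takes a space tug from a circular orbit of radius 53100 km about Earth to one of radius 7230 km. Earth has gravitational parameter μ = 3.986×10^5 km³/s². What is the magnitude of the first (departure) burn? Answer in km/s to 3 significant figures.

Semi-major axis of the transfer orbit: a_t = (53100 + 7230)/2 = 30165 km.
On the circular orbit at r = 53100 km, v_c = √(μ/r) = 2.73982 km/s.
Vis-viva on the transfer ellipse at r = 53100 km gives v_t = √[μ(2/r − 1/a_t)] = 1.34134 km/s.
Δv₁ = |v_t − v_c| = |1.34134 − 2.73982| = 1.398 km/s.

Δv₁ = 1.40 km/s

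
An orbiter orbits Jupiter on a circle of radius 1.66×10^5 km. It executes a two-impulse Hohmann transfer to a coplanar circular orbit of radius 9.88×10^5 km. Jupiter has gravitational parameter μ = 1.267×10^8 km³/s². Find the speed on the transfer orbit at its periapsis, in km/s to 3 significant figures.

v = 36.2 km/s

Transfer-ellipse semi-major axis a_t = (r₁ + r₂)/2 = (1.660×10^5 + 9.880×10^5)/2 = 5.770×10^5 km.
The periapsis of the transfer ellipse is at r = 1.660×10^5 km.
From the vis-viva equation, v = √[μ(2/r − 1/a_t)] = 36.15 km/s.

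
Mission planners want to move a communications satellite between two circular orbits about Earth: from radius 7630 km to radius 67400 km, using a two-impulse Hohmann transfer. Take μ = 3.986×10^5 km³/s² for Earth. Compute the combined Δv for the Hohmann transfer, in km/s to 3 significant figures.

Semi-major axis of the transfer orbit: a_t = (7630 + 67400)/2 = 37515 km.
Circular speed at r₁: v₁ = √(μ/r₁) = √(3.986×10^5/7630) = 7.228 km/s.
Transfer-orbit speed at r₁ (vis-viva equation): v_p = √[μ(2/r₁ − 1/a_t)] = 9.688 km/s.
First burn Δv₁ = |v_p − v₁| = 2.460 km/s.
At r₂, v₂ = √(μ/r₂) = 2.432 km/s.
Transfer-orbit speed at r₂: v_a = √[μ(2/r₂ − 1/a_t)] = 1.097 km/s.
Second burn Δv₂ = |v₂ − v_a| = 1.335 km/s.
Δv = Δv₁ + Δv₂ = 2.460 + 1.335 = 3.795 km/s.

Δv = 3.80 km/s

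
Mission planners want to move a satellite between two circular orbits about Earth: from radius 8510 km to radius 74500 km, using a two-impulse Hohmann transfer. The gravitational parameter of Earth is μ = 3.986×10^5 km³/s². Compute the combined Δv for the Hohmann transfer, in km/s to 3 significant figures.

Δv = 3.59 km/s

Semi-major axis of the transfer orbit: a_t = (8510 + 74500)/2 = 41505 km.
At r₁ the circular-orbit speed is v₁ = √(μ/r₁) = 6.844 km/s.
On the transfer ellipse at r₁, vis-viva equation gives v_p = √[μ(2/r₁ − 1/a_t)] = 9.169 km/s.
First burn Δv₁ = |v_p − v₁| = 2.325 km/s.
Circular speed at r₂: v₂ = √(μ/r₂) = 2.313 km/s.
Transfer-orbit speed at r₂: v_a = √[μ(2/r₂ − 1/a_t)] = 1.047 km/s.
Second burn Δv₂ = |v₂ − v_a| = 1.266 km/s.
Δv = Δv₁ + Δv₂ = 2.325 + 1.266 = 3.591 km/s.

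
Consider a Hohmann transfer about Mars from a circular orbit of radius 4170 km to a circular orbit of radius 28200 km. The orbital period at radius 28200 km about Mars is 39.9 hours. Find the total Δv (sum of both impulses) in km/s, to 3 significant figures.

From Kepler's third law T² = 4π²r³/μ at r = 28200 km, T = 39.9 hours = 39.9 × 3600 s = 1.4364×10^5 s: μ = 4π²r³/T² = 42909.8 km³/s².
Transfer-ellipse semi-major axis a_t = (r₁ + r₂)/2 = (4170 + 28200)/2 = 16185 km.
At r₁ the circular-orbit speed is v₁ = √(μ/r₁) = 3.207821 km/s.
Transfer-orbit speed at r₁ (vis-viva): v_p = √[μ(2/r₁ − 1/a_t)] = 4.234268 km/s.
First burn Δv₁ = |v_p − v₁| = 1.0264 km/s.
At r₂, v₂ = √(μ/r₂) = 1.23354 km/s.
Transfer-orbit speed at r₂: v_a = √[μ(2/r₂ − 1/a_t)] = 0.626131 km/s.
Second burn Δv₂ = |v₂ − v_a| = 0.60741 km/s.
Total Δv = Δv₁ + Δv₂ = 1.634 km/s.

Δv = 1.63 km/s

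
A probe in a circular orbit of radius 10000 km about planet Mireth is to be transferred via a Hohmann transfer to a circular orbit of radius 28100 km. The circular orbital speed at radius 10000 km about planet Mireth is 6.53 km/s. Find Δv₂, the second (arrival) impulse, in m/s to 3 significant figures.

From the circular-orbit relation v² = μ/r at r = 10000 km: μ = v²r = (6.53)² × 10000 = 4.26409×10^5 km³/s².
Semi-major axis of the transfer orbit: a_t = (10000 + 28100)/2 = 19050 km.
On the circular orbit at r = 28100 km, v_c = √(μ/r) = 3.895 km/s.
Vis-viva on the transfer ellipse at r = 28100 km gives v_t = √[μ(2/r − 1/a_t)] = 2.822 km/s.
Δv₂ = |v_t − v_c| = |2.822 − 3.895| = 1.073 km/s.

Δv₂ = 1070 m/s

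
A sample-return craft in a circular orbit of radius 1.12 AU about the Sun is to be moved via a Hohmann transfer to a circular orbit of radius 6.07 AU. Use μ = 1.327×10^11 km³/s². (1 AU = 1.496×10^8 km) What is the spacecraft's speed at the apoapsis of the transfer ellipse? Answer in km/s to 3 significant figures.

In km: r₁ = 1.12 × 1.496×10^8 = 1.67552×10^8 km; r₂ = 6.07 × 1.496×10^8 = 9.08072×10^8 km.
Semi-major axis of the transfer orbit: a_t = (1.67552×10^8 + 9.08072×10^8)/2 = 5.37812×10^8 km.
At apoapsis, r = 9.08072×10^8 km.
Applying v² = μ(2/r − 1/a_t): v = 6.747 km/s.

v = 6.75 km/s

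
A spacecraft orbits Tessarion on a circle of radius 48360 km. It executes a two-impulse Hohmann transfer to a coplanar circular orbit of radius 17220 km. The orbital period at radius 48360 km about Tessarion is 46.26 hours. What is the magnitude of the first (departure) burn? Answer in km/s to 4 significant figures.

From Kepler's third law T² = 4π²r³/μ at r = 48360 km, T = 46.26 hours = 46.26 × 3600 s = 1.66536×10^5 s: μ = 4π²r³/T² = 1.60991×10^5 km³/s².
Semi-major axis of the transfer orbit: a_t = (48360 + 17220)/2 = 32790 km.
Circular speed at r = 48360 km: v_c = √(μ/r) = 1.82456 km/s.
Transfer-orbit speed at the same r (vis-viva, a = a_t): v_t = √[μ(2/r − 1/a_t)] = 1.32222 km/s.
Δv₁ = |v_t − v_c| = |1.32222 − 1.82456| = 0.5023 km/s.

Δv₁ = 0.5023 km/s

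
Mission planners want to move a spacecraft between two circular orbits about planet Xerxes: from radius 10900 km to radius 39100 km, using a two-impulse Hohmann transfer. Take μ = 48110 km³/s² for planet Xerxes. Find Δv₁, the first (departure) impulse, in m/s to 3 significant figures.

Δv₁ = 526 m/s

Semi-major axis of the transfer orbit: a_t = (10900 + 39100)/2 = 25000 km.
On the circular orbit at r = 10900 km, v_c = √(μ/r) = 2.1009 km/s.
Vis-viva on the transfer ellipse at r = 10900 km gives v_t = √[μ(2/r − 1/a_t)] = 2.6274 km/s.
Δv₁ = |v_t − v_c| = |2.6274 − 2.1009| = 0.5265 km/s.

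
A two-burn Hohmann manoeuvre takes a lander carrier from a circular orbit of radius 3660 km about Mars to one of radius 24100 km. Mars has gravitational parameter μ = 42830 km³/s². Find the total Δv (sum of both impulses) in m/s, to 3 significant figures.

Semi-major axis of the transfer orbit: a_t = (3660 + 24100)/2 = 13880 km.
At r₁ the circular-orbit speed is v₁ = √(μ/r₁) = 3.4208 km/s.
Transfer-orbit speed at r₁ (v² = μ(2/r − 1/a)): v_p = √[μ(2/r₁ − 1/a_t)] = 4.5076 km/s.
First burn Δv₁ = |v_p − v₁| = 1.0868 km/s.
At r₂, v₂ = √(μ/r₂) = 1.33311 km/s.
Transfer-orbit speed at r₂: v_a = √[μ(2/r₂ − 1/a_t)] = 0.684560 km/s.
Second burn Δv₂ = |v₂ − v_a| = 0.64855 km/s.
Δv = Δv₁ + Δv₂ = 1.0868 + 0.64855 = 1.735 km/s.

Δv = 1740 m/s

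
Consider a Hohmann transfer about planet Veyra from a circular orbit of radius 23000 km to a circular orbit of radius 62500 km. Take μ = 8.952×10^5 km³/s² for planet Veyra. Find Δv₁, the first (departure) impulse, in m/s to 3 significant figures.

The Hohmann ellipse has a_t = (r₁ + r₂)/2 = 42750 km.
On the circular orbit at r = 23000 km, v_c = √(μ/r) = 6.2387 km/s.
Transfer-orbit speed at the same r (vis-viva, a = a_t): v_t = √[μ(2/r − 1/a_t)] = 7.5434 km/s.
Δv₁ = |v_t − v_c| = |7.5434 − 6.2387| = 1.305 km/s.

Δv₁ = 1300 m/s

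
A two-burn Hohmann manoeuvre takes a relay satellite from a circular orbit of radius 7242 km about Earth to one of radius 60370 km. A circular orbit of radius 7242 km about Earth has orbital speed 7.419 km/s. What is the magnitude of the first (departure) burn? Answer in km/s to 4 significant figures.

Δv₁ = 2.495 km/s

From the circular-orbit relation v² = μ/r at r = 7242 km: μ = v²r = (7.419)² × 7242 = 3.98611×10^5 km³/s².
The Hohmann ellipse has a_t = (r₁ + r₂)/2 = 33806 km.
Circular speed at r = 7242 km: v_c = √(μ/r) = 7.419 km/s.
Transfer-orbit speed at the same r (vis-viva, a = a_t): v_t = √[μ(2/r − 1/a_t)] = 9.914 km/s.
Δv₁ = |v_t − v_c| = |9.914 − 7.419| = 2.495 km/s.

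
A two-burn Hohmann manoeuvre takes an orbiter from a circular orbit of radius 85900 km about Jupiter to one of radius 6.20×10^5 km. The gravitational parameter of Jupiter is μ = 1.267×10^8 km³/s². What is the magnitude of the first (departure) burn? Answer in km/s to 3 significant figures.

Δv₁ = 12.5 km/s

Semi-major axis of the transfer orbit: a_t = (85900 + 6.200×10^5)/2 = 3.5295×10^5 km.
Circular speed at r = 85900 km: v_c = √(μ/r) = 38.405 km/s.
Transfer-orbit speed at the same r (vis-viva, a = a_t): v_t = √[μ(2/r − 1/a_t)] = 50.902 km/s.
Δv₁ = |v_t − v_c| = |50.902 − 38.405| = 12.50 km/s.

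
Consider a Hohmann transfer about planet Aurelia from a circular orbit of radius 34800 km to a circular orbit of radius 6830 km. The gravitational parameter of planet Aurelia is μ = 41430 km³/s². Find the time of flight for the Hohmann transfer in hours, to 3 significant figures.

Semi-major axis of the transfer orbit: a_t = (34800 + 6830)/2 = 20815 km.
Half the transfer-orbit period gives t = π√(a_t³/μ) = 46350 s.
Converting: 46350 s ÷ 3600 s/hour = 12.9 hours.

t = 12.9 hours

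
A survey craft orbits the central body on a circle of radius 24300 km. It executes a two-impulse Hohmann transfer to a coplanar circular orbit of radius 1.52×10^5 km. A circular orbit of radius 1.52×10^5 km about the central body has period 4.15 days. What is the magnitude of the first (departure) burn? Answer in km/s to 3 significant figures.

Δv₁ = 2.09 km/s

From Kepler's third law T² = 4π²r³/μ at r = 1.52×10^5 km, T = 4.15 days = 4.15 × 86400 s = 3.5856×10^5 s: μ = 4π²r³/T² = 1.07837×10^6 km³/s².
The Hohmann ellipse has a_t = (r₁ + r₂)/2 = 88150 km.
Circular speed at r = 24300 km: v_c = √(μ/r) = 6.662 km/s.
Transfer-orbit speed at the same r (vis-viva, a = a_t): v_t = √[μ(2/r − 1/a_t)] = 8.748 km/s.
Δv₁ = |v_t − v_c| = |8.748 − 6.662| = 2.086 km/s.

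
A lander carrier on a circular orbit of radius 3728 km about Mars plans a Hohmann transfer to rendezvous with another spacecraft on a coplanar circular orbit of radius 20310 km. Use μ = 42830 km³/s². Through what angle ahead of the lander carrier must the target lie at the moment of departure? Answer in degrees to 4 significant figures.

The Hohmann ellipse has a_t = (r₁ + r₂)/2 = 12019 km.
The half-period of the transfer ellipse is t = π√(a_t³/μ) = 20002 s.
The target's mean motion on its circular orbit is ω₂ = √(μ/r₂³) = 7.1501×10^-5 rad/s.
Angle swept by the target during transfer: ω₂·t = 1.4302 rad = 81.94°.
Arrival is 180° from departure on the ellipse, so φ = 180° − 81.94° = 98.06°.

φ = 98.06°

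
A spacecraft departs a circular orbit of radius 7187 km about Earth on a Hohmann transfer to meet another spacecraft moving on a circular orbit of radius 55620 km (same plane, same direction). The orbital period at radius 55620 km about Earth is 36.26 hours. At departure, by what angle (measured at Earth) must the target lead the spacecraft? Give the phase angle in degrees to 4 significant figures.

φ = 103.6°

From Kepler's third law T² = 4π²r³/μ at r = 55620 km, T = 36.26 hours = 36.26 × 3600 s = 1.30536×10^5 s: μ = 4π²r³/T² = 3.98650×10^5 km³/s².
The Hohmann ellipse has a_t = (r₁ + r₂)/2 = 31403.5 km.
The half-period of the transfer ellipse is t = π√(a_t³/μ) = 27690 s.
The target's mean motion on its circular orbit is ω₂ = √(μ/r₂³) = 4.8134×10^-5 rad/s.
Angle swept by the target during transfer: ω₂·t = 1.3328 rad = 76.36°.
The spacecraft traverses 180° on the transfer ellipse, so the target must lead by 180° − 76.36° = 103.6°.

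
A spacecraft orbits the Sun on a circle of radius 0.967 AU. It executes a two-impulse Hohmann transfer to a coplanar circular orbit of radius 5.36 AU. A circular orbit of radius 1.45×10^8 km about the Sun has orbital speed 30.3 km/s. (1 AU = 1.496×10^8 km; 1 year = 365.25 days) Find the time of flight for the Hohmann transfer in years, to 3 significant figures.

From the circular-orbit relation v² = μ/r at r = 1.45×10^8 km: μ = v²r = (30.3)² × 1.45×10^8 = 1.33123×10^11 km³/s².
In km: r₁ = 0.967 × 1.496×10^8 = 1.446632×10^8 km; r₂ = 5.36 × 1.496×10^8 = 8.01856×10^8 km.
The Hohmann ellipse has a_t = (r₁ + r₂)/2 = 4.732596×10^8 km.
By Kepler's third law the transfer-orbit period is T = 2π√(a_t³/μ), so t = T/2 = 8.865×10^7 s.
Converting: 8.865×10^7 s ÷ 3.15576×10^7 s/year (365.25 × 86400) = 2.81 years.

t = 2.81 years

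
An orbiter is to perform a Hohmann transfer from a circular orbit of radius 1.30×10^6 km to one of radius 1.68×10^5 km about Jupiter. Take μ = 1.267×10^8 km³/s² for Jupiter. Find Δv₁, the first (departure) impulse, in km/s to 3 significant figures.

Semi-major axis of the transfer orbit: a_t = (1.300×10^6 + 1.680×10^5)/2 = 7.340×10^5 km.
On the circular orbit at r = 1.300×10^6 km, v_c = √(μ/r) = 9.872 km/s.
Vis-viva on the transfer ellipse at r = 1.300×10^6 km gives v_t = √[μ(2/r − 1/a_t)] = 4.723 km/s.
Δv₁ = |v_t − v_c| = |4.723 − 9.872| = 5.149 km/s.

Δv₁ = 5.15 km/s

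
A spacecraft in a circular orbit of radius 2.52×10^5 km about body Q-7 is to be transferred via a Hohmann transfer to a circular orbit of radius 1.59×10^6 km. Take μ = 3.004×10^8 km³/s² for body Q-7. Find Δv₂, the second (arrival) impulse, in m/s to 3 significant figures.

Δv₂ = 6560 m/s

Semi-major axis of the transfer orbit: a_t = (2.520×10^5 + 1.590×10^6)/2 = 9.210×10^5 km.
Circular speed at r = 1.590×10^6 km: v_c = √(μ/r) = 13.745 km/s.
Transfer-orbit speed at the same r (vis-viva, a = a_t): v_t = √[μ(2/r − 1/a_t)] = 7.1899 km/s.
Δv₂ = |v_t − v_c| = |7.1899 − 13.745| = 6.555 km/s.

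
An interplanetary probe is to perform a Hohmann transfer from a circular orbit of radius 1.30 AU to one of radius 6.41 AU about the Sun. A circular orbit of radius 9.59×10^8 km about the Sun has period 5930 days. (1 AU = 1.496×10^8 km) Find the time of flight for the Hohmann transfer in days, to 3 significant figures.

t = 1380 days

From Kepler's third law T² = 4π²r³/μ at r = 9.59×10^8 km, T = 5930 days = 5930 × 86400 s = 5.12352×10^8 s: μ = 4π²r³/T² = 1.32641×10^11 km³/s².
In km: r₁ = 1.30 × 1.496×10^8 = 1.9448×10^8 km; r₂ = 6.41 × 1.496×10^8 = 9.58936×10^8 km.
Transfer-ellipse semi-major axis a_t = (r₁ + r₂)/2 = (1.9448×10^8 + 9.58936×10^8)/2 = 5.76708×10^8 km.
By Kepler's third law the transfer-orbit period is T = 2π√(a_t³/μ), so t = T/2 = 1.195×10^8 s.
Converting: 1.195×10^8 s ÷ 86400 s/day = 1380 days.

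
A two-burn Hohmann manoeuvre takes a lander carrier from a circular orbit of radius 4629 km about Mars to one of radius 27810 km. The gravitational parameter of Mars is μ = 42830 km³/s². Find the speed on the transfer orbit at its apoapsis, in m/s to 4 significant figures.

v = 663.0 m/s

Semi-major axis of the transfer orbit: a_t = (4629 + 27810)/2 = 16219.5 km.
At apoapsis, r = 27810 km.
From the vis-viva equation, v = √[μ(2/r − 1/a_t)] = 0.6630 km/s.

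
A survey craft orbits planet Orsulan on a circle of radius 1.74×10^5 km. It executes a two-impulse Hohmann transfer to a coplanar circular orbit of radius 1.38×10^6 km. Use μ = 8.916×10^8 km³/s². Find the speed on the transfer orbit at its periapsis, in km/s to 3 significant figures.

Transfer-ellipse semi-major axis a_t = (r₁ + r₂)/2 = (1.740×10^5 + 1.380×10^6)/2 = 7.770×10^5 km.
At periapsis, r = 1.740×10^5 km.
Vis-viva: v = √[μ(2/r − 1/a_t)] = √[8.916×10^8 × (2/1.740×10^5 − 1/7.770×10^5)] = 95.40 km/s.

v = 95.4 km/s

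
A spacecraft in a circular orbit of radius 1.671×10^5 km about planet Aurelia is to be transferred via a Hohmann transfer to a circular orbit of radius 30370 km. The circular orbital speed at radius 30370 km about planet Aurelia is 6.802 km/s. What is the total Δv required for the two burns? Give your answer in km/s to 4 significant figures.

From the circular-orbit relation v² = μ/r at r = 30370 km: μ = v²r = (6.802)² × 30370 = 1.40513×10^6 km³/s².
Semi-major axis of the transfer orbit: a_t = (1.671×10^5 + 30370)/2 = 98735 km.
At r₁ the circular-orbit speed is v₁ = √(μ/r₁) = 2.89982 km/s.
Transfer-orbit speed at r₁ (v² = μ(2/r − 1/a)): v_a = √[μ(2/r₁ − 1/a_t)] = 1.60827 km/s.
First burn Δv₁ = |v_a − v₁| = 1.29155 km/s.
At r₂, v₂ = √(μ/r₂) = 6.8020 km/s.
Transfer-orbit speed at r₂: v_p = √[μ(2/r₂ − 1/a_t)] = 8.8489 km/s.
Second burn Δv₂ = |v₂ − v_p| = 2.04690 km/s.
Total Δv = Δv₁ + Δv₂ = 3.338 km/s.

Δv = 3.338 km/s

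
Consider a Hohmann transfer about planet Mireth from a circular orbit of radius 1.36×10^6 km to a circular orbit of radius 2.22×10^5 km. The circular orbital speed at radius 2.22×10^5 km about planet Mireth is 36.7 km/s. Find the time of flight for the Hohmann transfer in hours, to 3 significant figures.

From the circular-orbit relation v² = μ/r at r = 2.22×10^5 km: μ = v²r = (36.7)² × 2.22×10^5 = 2.99010×10^8 km³/s².
Semi-major axis of the transfer orbit: a_t = (1.360×10^6 + 2.220×10^5)/2 = 7.910×10^5 km.
Transfer time t = π√(a_t³/μ) = π√((7.910×10^5)³ / 2.99010×10^8) = 1.278×10^5 s.
Converting: 1.278×10^5 s ÷ 3600 s/hour = 35.5 hours.

t = 35.5 hours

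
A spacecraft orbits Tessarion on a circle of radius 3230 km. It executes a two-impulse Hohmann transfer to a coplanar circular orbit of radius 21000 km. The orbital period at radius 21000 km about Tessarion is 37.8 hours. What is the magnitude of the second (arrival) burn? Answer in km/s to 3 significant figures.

Δv₂ = 0.469 km/s

From Kepler's third law T² = 4π²r³/μ at r = 21000 km, T = 37.8 hours = 37.8 × 3600 s = 1.3608×10^5 s: μ = 4π²r³/T² = 19743.7 km³/s².
Transfer-ellipse semi-major axis a_t = (r₁ + r₂)/2 = (3230 + 21000)/2 = 12115 km.
On the circular orbit at r = 21000 km, v_c = √(μ/r) = 0.96963 km/s.
Vis-viva on the transfer ellipse at r = 21000 km gives v_t = √[μ(2/r − 1/a_t)] = 0.50066 km/s.
Δv₂ = |v_t − v_c| = |0.50066 − 0.96963| = 0.4690 km/s.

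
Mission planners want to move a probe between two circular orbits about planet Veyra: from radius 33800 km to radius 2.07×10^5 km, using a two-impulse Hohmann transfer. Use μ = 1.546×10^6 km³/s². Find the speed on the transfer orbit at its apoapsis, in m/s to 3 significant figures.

v = 1450 m/s

The Hohmann ellipse has a_t = (r₁ + r₂)/2 = 1.204×10^5 km.
At apoapsis, r = 2.070×10^5 km.
Vis-viva: v = √[μ(2/r − 1/a_t)] = √[1.546×10^6 × (2/2.070×10^5 − 1/1.204×10^5)] = 1.448 km/s.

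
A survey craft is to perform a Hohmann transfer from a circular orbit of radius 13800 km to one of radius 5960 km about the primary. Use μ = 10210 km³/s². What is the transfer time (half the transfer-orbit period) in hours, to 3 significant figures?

Semi-major axis of the transfer orbit: a_t = (13800 + 5960)/2 = 9880 km.
Transfer time t = π√(a_t³/μ) = π√((9880)³ / 10210) = 30530 s.
Converting: 30530 s ÷ 3600 s/hour = 8.48 hours.

t = 8.48 hours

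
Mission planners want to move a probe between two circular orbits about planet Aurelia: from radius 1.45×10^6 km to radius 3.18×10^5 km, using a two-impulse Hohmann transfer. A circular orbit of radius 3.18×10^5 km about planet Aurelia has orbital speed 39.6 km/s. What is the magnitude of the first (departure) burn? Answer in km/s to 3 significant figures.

Δv₁ = 7.42 km/s

From the circular-orbit relation v² = μ/r at r = 3.18×10^5 km: μ = v²r = (39.6)² × 3.18×10^5 = 4.98675×10^8 km³/s².
The Hohmann ellipse has a_t = (r₁ + r₂)/2 = 8.840×10^5 km.
On the circular orbit at r = 1.450×10^6 km, v_c = √(μ/r) = 18.545 km/s.
Transfer-orbit speed at the same r (vis-viva, a = a_t): v_t = √[μ(2/r − 1/a_t)] = 11.123 km/s.
Δv₁ = |v_t − v_c| = |11.123 − 18.545| = 7.422 km/s.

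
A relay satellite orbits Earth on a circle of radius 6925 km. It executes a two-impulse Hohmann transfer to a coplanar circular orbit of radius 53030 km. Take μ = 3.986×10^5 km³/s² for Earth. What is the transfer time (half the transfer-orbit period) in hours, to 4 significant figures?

Transfer-ellipse semi-major axis a_t = (r₁ + r₂)/2 = (6925 + 53030)/2 = 29977.5 km.
Half the transfer-orbit period gives t = π√(a_t³/μ) = 25827 s.
Converting: 25827 s ÷ 3600 s/hour = 7.174 hours.

t = 7.174 hours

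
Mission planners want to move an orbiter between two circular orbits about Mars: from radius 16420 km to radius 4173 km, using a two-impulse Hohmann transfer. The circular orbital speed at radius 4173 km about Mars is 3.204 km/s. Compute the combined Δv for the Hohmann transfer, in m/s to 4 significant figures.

From the circular-orbit relation v² = μ/r at r = 4173 km: μ = v²r = (3.204)² × 4173 = 42838.4 km³/s².
Transfer-ellipse semi-major axis a_t = (r₁ + r₂)/2 = (16420 + 4173)/2 = 10296.5 km.
At r₁ the circular-orbit speed is v₁ = √(μ/r₁) = 1.6152 km/s.
Transfer-orbit speed at r₁ (vis-viva equation): v_a = √[μ(2/r₁ − 1/a_t)] = 1.0283 km/s.
First burn Δv₁ = |v_a − v₁| = 0.5869 km/s.
Circular speed at r₂: v₂ = √(μ/r₂) = 3.2040 km/s.
Transfer-orbit speed at r₂: v_p = √[μ(2/r₂ − 1/a_t)] = 4.0461 km/s.
Second burn Δv₂ = |v₂ − v_p| = 0.8421 km/s.
Δv = Δv₁ + Δv₂ = 0.5869 + 0.8421 = 1.429 km/s.

Δv = 1429 m/s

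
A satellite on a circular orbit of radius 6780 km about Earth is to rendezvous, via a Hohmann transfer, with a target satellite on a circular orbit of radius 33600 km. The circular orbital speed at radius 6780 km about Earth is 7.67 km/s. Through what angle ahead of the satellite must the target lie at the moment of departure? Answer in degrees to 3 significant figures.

φ = 96.2°

From the circular-orbit relation v² = μ/r at r = 6780 km: μ = v²r = (7.67)² × 6780 = 3.98860×10^5 km³/s².
The Hohmann ellipse has a_t = (r₁ + r₂)/2 = 20190 km.
The half-period of the transfer ellipse is t = π√(a_t³/μ) = 14271 s.
The target's mean motion on its circular orbit is ω₂ = √(μ/r₂³) = 1.0254×10^-4 rad/s.
Angle swept by the target during transfer: ω₂·t = 1.4633 rad = 83.84°.
The satellite traverses 180° on the transfer ellipse, so the target must lead by 180° − 83.84° = 96.2°.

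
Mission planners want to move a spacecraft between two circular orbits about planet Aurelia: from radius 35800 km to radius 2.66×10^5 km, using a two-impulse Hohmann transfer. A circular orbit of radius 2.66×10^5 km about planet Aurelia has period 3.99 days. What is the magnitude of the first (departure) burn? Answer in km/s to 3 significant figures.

From Kepler's third law T² = 4π²r³/μ at r = 2.66×10^5 km, T = 3.99 days = 3.99 × 86400 s = 3.44736×10^5 s: μ = 4π²r³/T² = 6.25218×10^6 km³/s².
Semi-major axis of the transfer orbit: a_t = (35800 + 2.660×10^5)/2 = 1.509×10^5 km.
Circular speed at r = 35800 km: v_c = √(μ/r) = 13.22 km/s.
Transfer-orbit speed at the same r (vis-viva, a = a_t): v_t = √[μ(2/r − 1/a_t)] = 17.55 km/s.
Δv₁ = |v_t − v_c| = |17.55 − 13.22| = 4.330 km/s.

Δv₁ = 4.33 km/s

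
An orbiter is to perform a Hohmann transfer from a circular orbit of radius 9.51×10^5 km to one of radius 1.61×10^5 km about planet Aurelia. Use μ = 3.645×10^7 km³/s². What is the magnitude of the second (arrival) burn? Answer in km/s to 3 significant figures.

Semi-major axis of the transfer orbit: a_t = (9.510×10^5 + 1.610×10^5)/2 = 5.560×10^5 km.
On the circular orbit at r = 1.610×10^5 km, v_c = √(μ/r) = 15.0465 km/s.
Transfer-orbit speed at the same r (vis-viva, a = a_t): v_t = √[μ(2/r − 1/a_t)] = 19.6784 km/s.
Δv₂ = |v_t − v_c| = |19.6784 − 15.0465| = 4.632 km/s.

Δv₂ = 4.63 km/s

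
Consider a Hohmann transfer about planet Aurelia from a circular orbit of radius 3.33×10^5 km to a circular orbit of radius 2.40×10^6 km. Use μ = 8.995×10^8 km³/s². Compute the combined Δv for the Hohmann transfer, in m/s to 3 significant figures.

The Hohmann ellipse has a_t = (r₁ + r₂)/2 = 1.3665×10^6 km.
At r₁ the circular-orbit speed is v₁ = √(μ/r₁) = 51.973 km/s.
On the transfer ellipse at r₁, v² = μ(2/r − 1/a) gives v_p = √[μ(2/r₁ − 1/a_t)] = 68.878 km/s.
First burn Δv₁ = |v_p − v₁| = 16.905 km/s.
Circular speed at r₂: v₂ = √(μ/r₂) = 19.3595 km/s.
Transfer-orbit speed at r₂: v_a = √[μ(2/r₂ − 1/a_t)] = 9.55679 km/s.
Second burn Δv₂ = |v₂ − v_a| = 9.8027 km/s.
Δv = Δv₁ + Δv₂ = 16.905 + 9.8027 = 26.71 km/s.

Δv = 26700 m/s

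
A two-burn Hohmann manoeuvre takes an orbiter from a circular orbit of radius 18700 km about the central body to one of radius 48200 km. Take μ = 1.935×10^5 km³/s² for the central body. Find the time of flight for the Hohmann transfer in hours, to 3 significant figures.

Transfer-ellipse semi-major axis a_t = (r₁ + r₂)/2 = (18700 + 48200)/2 = 33450 km.
Transfer time t = π√(a_t³/μ) = π√((33450)³ / 1.935×10^5) = 43690 s.
Converting: 43690 s ÷ 3600 s/hour = 12.1 hours.

t = 12.1 hours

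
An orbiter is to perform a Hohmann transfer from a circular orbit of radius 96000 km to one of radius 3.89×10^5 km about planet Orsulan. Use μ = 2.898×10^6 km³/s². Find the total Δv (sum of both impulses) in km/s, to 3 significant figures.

Transfer-ellipse semi-major axis a_t = (r₁ + r₂)/2 = (96000 + 3.890×10^5)/2 = 2.425×10^5 km.
At r₁ the circular-orbit speed is v₁ = √(μ/r₁) = 5.4943 km/s.
Transfer-orbit speed at r₁ (vis-viva equation): v_p = √[μ(2/r₁ − 1/a_t)] = 6.9588 km/s.
First burn Δv₁ = |v_p − v₁| = 1.4645 km/s.
Circular speed at r₂: v₂ = √(μ/r₂) = 2.7294 km/s.
Transfer-orbit speed at r₂: v_a = √[μ(2/r₂ − 1/a_t)] = 1.7173 km/s.
Second burn Δv₂ = |v₂ − v_a| = 1.0121 km/s.
Δv = Δv₁ + Δv₂ = 1.4645 + 1.0121 = 2.477 km/s.

Δv = 2.48 km/s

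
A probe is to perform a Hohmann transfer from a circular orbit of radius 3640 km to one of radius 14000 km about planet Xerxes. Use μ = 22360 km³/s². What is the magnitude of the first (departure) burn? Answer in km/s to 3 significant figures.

Δv₁ = 0.644 km/s

The Hohmann ellipse has a_t = (r₁ + r₂)/2 = 8820 km.
On the circular orbit at r = 3640 km, v_c = √(μ/r) = 2.4785 km/s.
Vis-viva on the transfer ellipse at r = 3640 km gives v_t = √[μ(2/r − 1/a_t)] = 3.1226 km/s.
Δv₁ = |v_t − v_c| = |3.1226 − 2.4785| = 0.6441 km/s.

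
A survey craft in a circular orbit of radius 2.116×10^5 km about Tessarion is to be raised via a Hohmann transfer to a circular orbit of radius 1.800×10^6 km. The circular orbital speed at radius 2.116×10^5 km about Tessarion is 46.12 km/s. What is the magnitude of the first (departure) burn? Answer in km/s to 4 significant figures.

From the circular-orbit relation v² = μ/r at r = 2.116×10^5 km: μ = v²r = (46.12)² × 2.116×10^5 = 4.50085×10^8 km³/s².
The Hohmann ellipse has a_t = (r₁ + r₂)/2 = 1.0058×10^6 km.
Circular speed at r = 2.116×10^5 km: v_c = √(μ/r) = 46.12 km/s.
Transfer-orbit speed at the same r (vis-viva, a = a_t): v_t = √[μ(2/r − 1/a_t)] = 61.70 km/s.
Δv₁ = |v_t − v_c| = |61.70 − 46.12| = 15.58 km/s.

Δv₁ = 15.58 km/s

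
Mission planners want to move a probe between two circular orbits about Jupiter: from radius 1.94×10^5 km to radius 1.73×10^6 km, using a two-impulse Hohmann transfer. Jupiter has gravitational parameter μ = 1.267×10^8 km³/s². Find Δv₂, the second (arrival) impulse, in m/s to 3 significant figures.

Transfer-ellipse semi-major axis a_t = (r₁ + r₂)/2 = (1.940×10^5 + 1.730×10^6)/2 = 9.620×10^5 km.
On the circular orbit at r = 1.730×10^6 km, v_c = √(μ/r) = 8.558 km/s.
Transfer-orbit speed at the same r (vis-viva, a = a_t): v_t = √[μ(2/r − 1/a_t)] = 3.843 km/s.
Δv₂ = |v_t − v_c| = |3.843 − 8.558| = 4.715 km/s.

Δv₂ = 4710 m/s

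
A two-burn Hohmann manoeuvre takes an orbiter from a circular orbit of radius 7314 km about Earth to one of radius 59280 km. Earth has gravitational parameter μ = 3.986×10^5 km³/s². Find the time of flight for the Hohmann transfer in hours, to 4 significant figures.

Semi-major axis of the transfer orbit: a_t = (7314 + 59280)/2 = 33297 km.
Transfer time t = π√(a_t³/μ) = π√((33297)³ / 3.986×10^5) = 30234 s.
Converting: 30234 s ÷ 3600 s/hour = 8.398 hours.

t = 8.398 hours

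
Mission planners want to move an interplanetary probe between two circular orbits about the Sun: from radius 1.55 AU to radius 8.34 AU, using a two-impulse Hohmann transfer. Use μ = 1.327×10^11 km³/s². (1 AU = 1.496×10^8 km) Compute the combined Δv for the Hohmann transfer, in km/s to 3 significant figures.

In km: r₁ = 1.55 × 1.496×10^8 = 2.3188×10^8 km; r₂ = 8.34 × 1.496×10^8 = 1.247664×10^9 km.
Transfer-ellipse semi-major axis a_t = (r₁ + r₂)/2 = (2.3188×10^8 + 1.247664×10^9)/2 = 7.39772×10^8 km.
At r₁ the circular-orbit speed is v₁ = √(μ/r₁) = 23.922 km/s.
Transfer-orbit speed at r₁ (vis-viva equation): v_p = √[μ(2/r₁ − 1/a_t)] = 31.067 km/s.
First burn Δv₁ = |v_p − v₁| = 7.145 km/s.
At r₂, v₂ = √(μ/r₂) = 10.313 km/s.
Transfer-orbit speed at r₂: v_a = √[μ(2/r₂ − 1/a_t)] = 5.7739 km/s.
Second burn Δv₂ = |v₂ − v_a| = 4.539 km/s.
Δv = Δv₁ + Δv₂ = 7.145 + 4.539 = 11.68 km/s.

Δv = 11.7 km/s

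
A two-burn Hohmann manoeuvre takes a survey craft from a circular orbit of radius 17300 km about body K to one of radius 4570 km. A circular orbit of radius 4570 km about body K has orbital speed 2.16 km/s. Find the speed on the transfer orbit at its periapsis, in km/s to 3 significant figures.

From the circular-orbit relation v² = μ/r at r = 4570 km: μ = v²r = (2.16)² × 4570 = 21321.8 km³/s².
The Hohmann ellipse has a_t = (r₁ + r₂)/2 = 10935 km.
The periapsis of the transfer ellipse is at r = 4570 km.
Vis-viva: v = √[μ(2/r − 1/a_t)] = √[21321.8 × (2/4570 − 1/10935)] = 2.717 km/s.

v = 2.72 km/s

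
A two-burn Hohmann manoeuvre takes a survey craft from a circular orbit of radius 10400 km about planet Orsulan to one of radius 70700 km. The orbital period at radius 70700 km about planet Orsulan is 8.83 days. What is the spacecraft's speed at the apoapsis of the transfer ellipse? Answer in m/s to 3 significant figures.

v = 295 m/s

From Kepler's third law T² = 4π²r³/μ at r = 70700 km, T = 8.83 days = 8.83 × 86400 s = 7.62912×10^5 s: μ = 4π²r³/T² = 23970.1 km³/s².
Transfer-ellipse semi-major axis a_t = (r₁ + r₂)/2 = (10400 + 70700)/2 = 40550 km.
The apoapsis of the transfer ellipse is at r = 70700 km.
Applying v² = μ(2/r − 1/a_t): v = 0.2949 km/s.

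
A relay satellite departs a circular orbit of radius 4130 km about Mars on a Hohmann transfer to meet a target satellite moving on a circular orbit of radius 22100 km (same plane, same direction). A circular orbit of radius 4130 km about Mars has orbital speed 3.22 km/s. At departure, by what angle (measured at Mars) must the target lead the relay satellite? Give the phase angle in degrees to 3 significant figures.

φ = 97.7°

From the circular-orbit relation v² = μ/r at r = 4130 km: μ = v²r = (3.22)² × 4130 = 42821.5 km³/s².
Transfer-ellipse semi-major axis a_t = (r₁ + r₂)/2 = (4130 + 22100)/2 = 13115 km.
Transfer time t = π√(a_t³/μ) = 22800 s.
The target's mean motion on its circular orbit is ω₂ = √(μ/r₂³) = 6.299×10^-5 rad/s.
Angle swept by the target during transfer: ω₂·t = 1.4362 rad = 82.29°.
The relay satellite traverses 180° on the transfer ellipse, so the target must lead by 180° − 82.29° = 97.7°.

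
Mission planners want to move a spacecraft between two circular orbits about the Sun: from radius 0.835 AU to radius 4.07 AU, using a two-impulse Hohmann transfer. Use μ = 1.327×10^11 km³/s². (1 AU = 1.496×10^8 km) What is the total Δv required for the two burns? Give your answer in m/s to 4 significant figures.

Δv = 15540 m/s

In km: r₁ = 0.835 × 1.496×10^8 = 1.24916×10^8 km; r₂ = 4.07 × 1.496×10^8 = 6.08872×10^8 km.
Semi-major axis of the transfer orbit: a_t = (1.24916×10^8 + 6.08872×10^8)/2 = 3.66894×10^8 km.
At r₁ the circular-orbit speed is v₁ = √(μ/r₁) = 32.593 km/s.
Transfer-orbit speed at r₁ (v² = μ(2/r − 1/a)): v_p = √[μ(2/r₁ − 1/a_t)] = 41.987 km/s.
First burn Δv₁ = |v_p − v₁| = 9.394 km/s.
At r₂, v₂ = √(μ/r₂) = 14.763 km/s.
Transfer-orbit speed at r₂: v_a = √[μ(2/r₂ − 1/a_t)] = 8.6141 km/s.
Second burn Δv₂ = |v₂ − v_a| = 6.149 km/s.
Δv = Δv₁ + Δv₂ = 9.394 + 6.149 = 15.54 km/s.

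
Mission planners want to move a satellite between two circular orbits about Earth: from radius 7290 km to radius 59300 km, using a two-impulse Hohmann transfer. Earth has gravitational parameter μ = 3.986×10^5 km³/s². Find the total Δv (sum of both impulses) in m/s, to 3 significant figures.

The Hohmann ellipse has a_t = (r₁ + r₂)/2 = 33295 km.
Circular speed at r₁: v₁ = √(μ/r₁) = √(3.986×10^5/7290) = 7.394 km/s.
On the transfer ellipse at r₁, v² = μ(2/r − 1/a) gives v_p = √[μ(2/r₁ − 1/a_t)] = 9.868 km/s.
First burn Δv₁ = |v_p − v₁| = 2.474 km/s.
Circular speed at r₂: v₂ = √(μ/r₂) = 2.5926 km/s.
Transfer-orbit speed at r₂: v_a = √[μ(2/r₂ − 1/a_t)] = 1.2132 km/s.
Second burn Δv₂ = |v₂ − v_a| = 1.379 km/s.
Δv = Δv₁ + Δv₂ = 2.474 + 1.379 = 3.853 km/s.

Δv = 3850 m/s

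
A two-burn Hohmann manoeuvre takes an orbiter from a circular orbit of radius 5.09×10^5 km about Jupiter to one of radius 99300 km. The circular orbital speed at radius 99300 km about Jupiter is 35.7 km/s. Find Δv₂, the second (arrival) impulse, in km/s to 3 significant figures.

Δv₂ = 10.5 km/s

From the circular-orbit relation v² = μ/r at r = 99300 km: μ = v²r = (35.7)² × 99300 = 1.26557×10^8 km³/s².
Transfer-ellipse semi-major axis a_t = (r₁ + r₂)/2 = (5.090×10^5 + 99300)/2 = 3.0415×10^5 km.
Circular speed at r = 99300 km: v_c = √(μ/r) = 35.70 km/s.
Vis-viva on the transfer ellipse at r = 99300 km gives v_t = √[μ(2/r − 1/a_t)] = 46.18 km/s.
Δv₂ = |v_t − v_c| = |46.18 − 35.70| = 10.48 km/s.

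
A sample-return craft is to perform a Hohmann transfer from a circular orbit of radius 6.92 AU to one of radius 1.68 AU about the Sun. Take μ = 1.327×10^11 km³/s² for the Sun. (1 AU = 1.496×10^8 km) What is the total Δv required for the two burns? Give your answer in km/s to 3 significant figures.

In km: r₁ = 6.92 × 1.496×10^8 = 1.035232×10^9 km; r₂ = 1.68 × 1.496×10^8 = 2.51328×10^8 km.
Transfer-ellipse semi-major axis a_t = (r₁ + r₂)/2 = (1.035232×10^9 + 2.51328×10^8)/2 = 6.4328×10^8 km.
At r₁ the circular-orbit speed is v₁ = √(μ/r₁) = 11.322 km/s.
On the transfer ellipse at r₁, vis-viva gives v_a = √[μ(2/r₁ − 1/a_t)] = 7.0768 km/s.
First burn Δv₁ = |v_a − v₁| = 4.245 km/s.
Circular speed at r₂: v₂ = √(μ/r₂) = 22.978 km/s.
Transfer-orbit speed at r₂: v_p = √[μ(2/r₂ − 1/a_t)] = 29.150 km/s.
Second burn Δv₂ = |v₂ − v_p| = 6.172 km/s.
Δv = Δv₁ + Δv₂ = 4.245 + 6.172 = 10.42 km/s.

Δv = 10.4 km/s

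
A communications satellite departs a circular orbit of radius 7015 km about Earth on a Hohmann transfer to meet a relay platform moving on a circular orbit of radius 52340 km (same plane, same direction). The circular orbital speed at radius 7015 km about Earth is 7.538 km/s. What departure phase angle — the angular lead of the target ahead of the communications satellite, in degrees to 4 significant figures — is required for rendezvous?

φ = 103.1°

From the circular-orbit relation v² = μ/r at r = 7015 km: μ = v²r = (7.538)² × 7015 = 3.98602×10^5 km³/s².
The Hohmann ellipse has a_t = (r₁ + r₂)/2 = 29677.5 km.
The half-period of the transfer ellipse is t = π√(a_t³/μ) = 25440.2 s.
Target angular speed ω₂ = √(μ/r₂³) = 5.27253×10^-5 rad/s.
Angle swept by the target during transfer: ω₂·t = 1.34134 rad = 76.853°.
Arrival is 180° from departure on the ellipse, so φ = 180° − 76.853° = 103.1°.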